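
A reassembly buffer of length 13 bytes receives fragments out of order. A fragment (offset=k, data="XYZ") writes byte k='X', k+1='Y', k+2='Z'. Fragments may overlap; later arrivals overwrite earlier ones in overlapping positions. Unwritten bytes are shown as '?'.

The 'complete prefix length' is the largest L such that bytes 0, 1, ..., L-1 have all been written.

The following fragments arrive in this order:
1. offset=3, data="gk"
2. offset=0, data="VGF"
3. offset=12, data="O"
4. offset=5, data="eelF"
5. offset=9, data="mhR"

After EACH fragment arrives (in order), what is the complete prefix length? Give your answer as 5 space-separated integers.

Fragment 1: offset=3 data="gk" -> buffer=???gk???????? -> prefix_len=0
Fragment 2: offset=0 data="VGF" -> buffer=VGFgk???????? -> prefix_len=5
Fragment 3: offset=12 data="O" -> buffer=VGFgk???????O -> prefix_len=5
Fragment 4: offset=5 data="eelF" -> buffer=VGFgkeelF???O -> prefix_len=9
Fragment 5: offset=9 data="mhR" -> buffer=VGFgkeelFmhRO -> prefix_len=13

Answer: 0 5 5 9 13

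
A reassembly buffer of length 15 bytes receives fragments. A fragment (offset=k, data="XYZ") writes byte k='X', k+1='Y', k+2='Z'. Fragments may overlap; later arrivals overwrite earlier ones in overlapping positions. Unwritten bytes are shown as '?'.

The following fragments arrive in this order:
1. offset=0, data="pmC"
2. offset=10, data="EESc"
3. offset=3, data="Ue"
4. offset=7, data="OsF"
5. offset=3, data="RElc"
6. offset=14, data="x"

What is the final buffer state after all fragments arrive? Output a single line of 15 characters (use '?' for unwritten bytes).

Answer: pmCRElcOsFEEScx

Derivation:
Fragment 1: offset=0 data="pmC" -> buffer=pmC????????????
Fragment 2: offset=10 data="EESc" -> buffer=pmC???????EESc?
Fragment 3: offset=3 data="Ue" -> buffer=pmCUe?????EESc?
Fragment 4: offset=7 data="OsF" -> buffer=pmCUe??OsFEESc?
Fragment 5: offset=3 data="RElc" -> buffer=pmCRElcOsFEESc?
Fragment 6: offset=14 data="x" -> buffer=pmCRElcOsFEEScx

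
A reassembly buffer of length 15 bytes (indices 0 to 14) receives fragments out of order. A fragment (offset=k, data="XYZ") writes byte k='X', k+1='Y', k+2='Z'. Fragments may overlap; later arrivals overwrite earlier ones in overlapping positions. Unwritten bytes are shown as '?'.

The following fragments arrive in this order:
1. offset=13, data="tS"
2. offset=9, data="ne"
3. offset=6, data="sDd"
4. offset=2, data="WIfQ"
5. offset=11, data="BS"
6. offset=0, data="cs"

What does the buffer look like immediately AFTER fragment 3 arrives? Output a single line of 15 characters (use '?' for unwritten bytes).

Answer: ??????sDdne??tS

Derivation:
Fragment 1: offset=13 data="tS" -> buffer=?????????????tS
Fragment 2: offset=9 data="ne" -> buffer=?????????ne??tS
Fragment 3: offset=6 data="sDd" -> buffer=??????sDdne??tS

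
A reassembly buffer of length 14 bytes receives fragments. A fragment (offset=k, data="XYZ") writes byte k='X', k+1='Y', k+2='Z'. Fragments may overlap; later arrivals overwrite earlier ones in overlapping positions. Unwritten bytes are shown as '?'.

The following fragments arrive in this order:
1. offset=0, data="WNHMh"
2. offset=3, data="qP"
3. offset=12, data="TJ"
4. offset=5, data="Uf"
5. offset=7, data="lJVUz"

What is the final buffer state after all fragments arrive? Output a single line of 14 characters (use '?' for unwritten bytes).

Answer: WNHqPUflJVUzTJ

Derivation:
Fragment 1: offset=0 data="WNHMh" -> buffer=WNHMh?????????
Fragment 2: offset=3 data="qP" -> buffer=WNHqP?????????
Fragment 3: offset=12 data="TJ" -> buffer=WNHqP???????TJ
Fragment 4: offset=5 data="Uf" -> buffer=WNHqPUf?????TJ
Fragment 5: offset=7 data="lJVUz" -> buffer=WNHqPUflJVUzTJ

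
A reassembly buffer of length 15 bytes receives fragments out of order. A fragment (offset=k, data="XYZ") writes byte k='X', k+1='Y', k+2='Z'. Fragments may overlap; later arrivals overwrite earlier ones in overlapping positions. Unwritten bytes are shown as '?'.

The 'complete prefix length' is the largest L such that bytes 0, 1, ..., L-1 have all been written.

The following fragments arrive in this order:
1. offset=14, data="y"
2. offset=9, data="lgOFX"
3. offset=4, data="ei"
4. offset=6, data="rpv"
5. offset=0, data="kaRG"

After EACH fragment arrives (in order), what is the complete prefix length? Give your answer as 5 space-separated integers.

Answer: 0 0 0 0 15

Derivation:
Fragment 1: offset=14 data="y" -> buffer=??????????????y -> prefix_len=0
Fragment 2: offset=9 data="lgOFX" -> buffer=?????????lgOFXy -> prefix_len=0
Fragment 3: offset=4 data="ei" -> buffer=????ei???lgOFXy -> prefix_len=0
Fragment 4: offset=6 data="rpv" -> buffer=????eirpvlgOFXy -> prefix_len=0
Fragment 5: offset=0 data="kaRG" -> buffer=kaRGeirpvlgOFXy -> prefix_len=15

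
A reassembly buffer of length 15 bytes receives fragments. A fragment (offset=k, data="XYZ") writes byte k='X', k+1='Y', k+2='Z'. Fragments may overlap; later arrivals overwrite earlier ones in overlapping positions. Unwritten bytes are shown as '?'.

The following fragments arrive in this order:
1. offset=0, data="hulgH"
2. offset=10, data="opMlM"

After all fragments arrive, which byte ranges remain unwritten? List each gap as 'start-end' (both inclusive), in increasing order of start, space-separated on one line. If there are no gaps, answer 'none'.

Fragment 1: offset=0 len=5
Fragment 2: offset=10 len=5
Gaps: 5-9

Answer: 5-9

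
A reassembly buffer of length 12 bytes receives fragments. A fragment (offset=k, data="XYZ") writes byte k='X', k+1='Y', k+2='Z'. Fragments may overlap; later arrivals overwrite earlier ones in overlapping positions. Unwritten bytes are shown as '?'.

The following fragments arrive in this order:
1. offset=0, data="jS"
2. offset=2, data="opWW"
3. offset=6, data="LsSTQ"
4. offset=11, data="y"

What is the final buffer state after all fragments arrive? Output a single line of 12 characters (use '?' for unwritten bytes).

Answer: jSopWWLsSTQy

Derivation:
Fragment 1: offset=0 data="jS" -> buffer=jS??????????
Fragment 2: offset=2 data="opWW" -> buffer=jSopWW??????
Fragment 3: offset=6 data="LsSTQ" -> buffer=jSopWWLsSTQ?
Fragment 4: offset=11 data="y" -> buffer=jSopWWLsSTQy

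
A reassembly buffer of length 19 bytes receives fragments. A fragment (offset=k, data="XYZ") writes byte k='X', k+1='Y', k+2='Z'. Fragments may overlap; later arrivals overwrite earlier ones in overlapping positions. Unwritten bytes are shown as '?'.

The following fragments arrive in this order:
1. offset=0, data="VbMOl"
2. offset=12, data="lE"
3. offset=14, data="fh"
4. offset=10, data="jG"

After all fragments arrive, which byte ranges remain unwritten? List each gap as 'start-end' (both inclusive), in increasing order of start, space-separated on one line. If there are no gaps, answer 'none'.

Fragment 1: offset=0 len=5
Fragment 2: offset=12 len=2
Fragment 3: offset=14 len=2
Fragment 4: offset=10 len=2
Gaps: 5-9 16-18

Answer: 5-9 16-18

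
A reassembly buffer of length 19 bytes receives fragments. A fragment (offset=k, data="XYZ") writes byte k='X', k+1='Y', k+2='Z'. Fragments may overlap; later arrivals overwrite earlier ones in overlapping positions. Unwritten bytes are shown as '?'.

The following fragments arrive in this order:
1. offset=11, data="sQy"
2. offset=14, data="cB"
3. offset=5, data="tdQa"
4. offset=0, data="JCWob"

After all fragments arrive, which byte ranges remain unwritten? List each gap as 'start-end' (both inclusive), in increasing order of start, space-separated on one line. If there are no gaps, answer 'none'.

Answer: 9-10 16-18

Derivation:
Fragment 1: offset=11 len=3
Fragment 2: offset=14 len=2
Fragment 3: offset=5 len=4
Fragment 4: offset=0 len=5
Gaps: 9-10 16-18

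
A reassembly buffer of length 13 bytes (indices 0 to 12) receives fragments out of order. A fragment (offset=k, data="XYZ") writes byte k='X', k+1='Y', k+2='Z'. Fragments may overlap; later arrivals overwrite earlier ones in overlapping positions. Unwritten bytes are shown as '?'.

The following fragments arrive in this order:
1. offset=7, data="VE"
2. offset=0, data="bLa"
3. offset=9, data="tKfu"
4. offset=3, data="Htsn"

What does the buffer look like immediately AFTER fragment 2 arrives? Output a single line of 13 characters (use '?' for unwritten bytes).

Answer: bLa????VE????

Derivation:
Fragment 1: offset=7 data="VE" -> buffer=???????VE????
Fragment 2: offset=0 data="bLa" -> buffer=bLa????VE????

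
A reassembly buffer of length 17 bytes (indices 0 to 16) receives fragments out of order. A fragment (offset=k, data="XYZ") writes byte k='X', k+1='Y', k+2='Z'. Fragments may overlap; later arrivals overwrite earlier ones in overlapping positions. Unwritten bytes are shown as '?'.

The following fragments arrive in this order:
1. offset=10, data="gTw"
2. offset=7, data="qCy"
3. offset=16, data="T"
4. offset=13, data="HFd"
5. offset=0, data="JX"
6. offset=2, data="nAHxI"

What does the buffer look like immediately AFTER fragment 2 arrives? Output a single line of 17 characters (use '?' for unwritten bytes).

Fragment 1: offset=10 data="gTw" -> buffer=??????????gTw????
Fragment 2: offset=7 data="qCy" -> buffer=???????qCygTw????

Answer: ???????qCygTw????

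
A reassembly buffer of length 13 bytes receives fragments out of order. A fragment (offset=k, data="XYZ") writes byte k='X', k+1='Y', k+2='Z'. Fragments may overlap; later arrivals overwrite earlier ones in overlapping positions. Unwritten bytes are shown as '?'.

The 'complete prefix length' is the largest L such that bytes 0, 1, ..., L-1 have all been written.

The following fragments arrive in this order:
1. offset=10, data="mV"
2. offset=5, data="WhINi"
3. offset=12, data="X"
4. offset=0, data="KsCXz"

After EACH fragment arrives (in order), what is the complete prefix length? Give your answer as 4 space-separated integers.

Answer: 0 0 0 13

Derivation:
Fragment 1: offset=10 data="mV" -> buffer=??????????mV? -> prefix_len=0
Fragment 2: offset=5 data="WhINi" -> buffer=?????WhINimV? -> prefix_len=0
Fragment 3: offset=12 data="X" -> buffer=?????WhINimVX -> prefix_len=0
Fragment 4: offset=0 data="KsCXz" -> buffer=KsCXzWhINimVX -> prefix_len=13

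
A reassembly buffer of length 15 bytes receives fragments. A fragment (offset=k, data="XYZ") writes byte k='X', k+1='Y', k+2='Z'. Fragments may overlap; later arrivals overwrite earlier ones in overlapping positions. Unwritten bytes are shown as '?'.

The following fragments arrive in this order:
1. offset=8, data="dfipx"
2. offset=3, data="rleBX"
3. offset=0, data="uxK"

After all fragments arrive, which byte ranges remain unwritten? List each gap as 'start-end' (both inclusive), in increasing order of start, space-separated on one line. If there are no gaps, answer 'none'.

Answer: 13-14

Derivation:
Fragment 1: offset=8 len=5
Fragment 2: offset=3 len=5
Fragment 3: offset=0 len=3
Gaps: 13-14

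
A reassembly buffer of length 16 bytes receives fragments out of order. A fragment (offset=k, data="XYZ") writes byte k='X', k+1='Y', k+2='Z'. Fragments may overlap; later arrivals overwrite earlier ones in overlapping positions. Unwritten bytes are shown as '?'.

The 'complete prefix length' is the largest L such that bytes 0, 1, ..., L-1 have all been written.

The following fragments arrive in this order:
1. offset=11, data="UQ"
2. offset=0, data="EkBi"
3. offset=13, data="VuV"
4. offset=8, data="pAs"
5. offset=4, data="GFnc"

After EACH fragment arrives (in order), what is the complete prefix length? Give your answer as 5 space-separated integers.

Answer: 0 4 4 4 16

Derivation:
Fragment 1: offset=11 data="UQ" -> buffer=???????????UQ??? -> prefix_len=0
Fragment 2: offset=0 data="EkBi" -> buffer=EkBi???????UQ??? -> prefix_len=4
Fragment 3: offset=13 data="VuV" -> buffer=EkBi???????UQVuV -> prefix_len=4
Fragment 4: offset=8 data="pAs" -> buffer=EkBi????pAsUQVuV -> prefix_len=4
Fragment 5: offset=4 data="GFnc" -> buffer=EkBiGFncpAsUQVuV -> prefix_len=16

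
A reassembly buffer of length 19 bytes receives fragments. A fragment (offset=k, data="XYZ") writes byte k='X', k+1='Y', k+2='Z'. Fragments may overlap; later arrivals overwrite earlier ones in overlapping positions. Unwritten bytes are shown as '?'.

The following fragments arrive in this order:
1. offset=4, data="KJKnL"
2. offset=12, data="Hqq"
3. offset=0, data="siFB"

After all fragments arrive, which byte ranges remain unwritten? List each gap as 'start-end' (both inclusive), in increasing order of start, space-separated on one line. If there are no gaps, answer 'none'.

Answer: 9-11 15-18

Derivation:
Fragment 1: offset=4 len=5
Fragment 2: offset=12 len=3
Fragment 3: offset=0 len=4
Gaps: 9-11 15-18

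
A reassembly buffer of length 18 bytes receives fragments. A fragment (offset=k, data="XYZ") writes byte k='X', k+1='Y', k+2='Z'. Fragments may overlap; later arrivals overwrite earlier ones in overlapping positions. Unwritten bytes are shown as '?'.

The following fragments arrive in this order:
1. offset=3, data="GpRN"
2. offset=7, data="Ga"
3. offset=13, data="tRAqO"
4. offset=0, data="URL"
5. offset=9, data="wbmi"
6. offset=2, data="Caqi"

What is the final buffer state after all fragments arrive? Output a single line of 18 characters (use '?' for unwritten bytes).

Answer: URCaqiNGawbmitRAqO

Derivation:
Fragment 1: offset=3 data="GpRN" -> buffer=???GpRN???????????
Fragment 2: offset=7 data="Ga" -> buffer=???GpRNGa?????????
Fragment 3: offset=13 data="tRAqO" -> buffer=???GpRNGa????tRAqO
Fragment 4: offset=0 data="URL" -> buffer=URLGpRNGa????tRAqO
Fragment 5: offset=9 data="wbmi" -> buffer=URLGpRNGawbmitRAqO
Fragment 6: offset=2 data="Caqi" -> buffer=URCaqiNGawbmitRAqO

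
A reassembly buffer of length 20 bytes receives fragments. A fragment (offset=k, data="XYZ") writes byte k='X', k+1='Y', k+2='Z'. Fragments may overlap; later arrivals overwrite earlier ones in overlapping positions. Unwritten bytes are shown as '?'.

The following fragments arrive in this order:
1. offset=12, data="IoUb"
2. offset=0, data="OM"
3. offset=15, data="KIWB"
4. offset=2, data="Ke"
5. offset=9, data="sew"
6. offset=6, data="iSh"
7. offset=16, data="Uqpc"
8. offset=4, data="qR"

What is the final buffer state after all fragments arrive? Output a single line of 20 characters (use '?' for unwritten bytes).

Fragment 1: offset=12 data="IoUb" -> buffer=????????????IoUb????
Fragment 2: offset=0 data="OM" -> buffer=OM??????????IoUb????
Fragment 3: offset=15 data="KIWB" -> buffer=OM??????????IoUKIWB?
Fragment 4: offset=2 data="Ke" -> buffer=OMKe????????IoUKIWB?
Fragment 5: offset=9 data="sew" -> buffer=OMKe?????sewIoUKIWB?
Fragment 6: offset=6 data="iSh" -> buffer=OMKe??iShsewIoUKIWB?
Fragment 7: offset=16 data="Uqpc" -> buffer=OMKe??iShsewIoUKUqpc
Fragment 8: offset=4 data="qR" -> buffer=OMKeqRiShsewIoUKUqpc

Answer: OMKeqRiShsewIoUKUqpc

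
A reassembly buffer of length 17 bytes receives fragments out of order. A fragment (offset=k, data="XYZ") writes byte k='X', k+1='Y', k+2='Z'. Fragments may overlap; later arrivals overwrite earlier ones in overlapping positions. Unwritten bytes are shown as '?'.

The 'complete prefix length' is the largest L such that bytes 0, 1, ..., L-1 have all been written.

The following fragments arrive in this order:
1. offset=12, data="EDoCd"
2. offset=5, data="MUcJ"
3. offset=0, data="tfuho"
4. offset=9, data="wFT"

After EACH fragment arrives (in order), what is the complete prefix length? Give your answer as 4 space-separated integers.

Fragment 1: offset=12 data="EDoCd" -> buffer=????????????EDoCd -> prefix_len=0
Fragment 2: offset=5 data="MUcJ" -> buffer=?????MUcJ???EDoCd -> prefix_len=0
Fragment 3: offset=0 data="tfuho" -> buffer=tfuhoMUcJ???EDoCd -> prefix_len=9
Fragment 4: offset=9 data="wFT" -> buffer=tfuhoMUcJwFTEDoCd -> prefix_len=17

Answer: 0 0 9 17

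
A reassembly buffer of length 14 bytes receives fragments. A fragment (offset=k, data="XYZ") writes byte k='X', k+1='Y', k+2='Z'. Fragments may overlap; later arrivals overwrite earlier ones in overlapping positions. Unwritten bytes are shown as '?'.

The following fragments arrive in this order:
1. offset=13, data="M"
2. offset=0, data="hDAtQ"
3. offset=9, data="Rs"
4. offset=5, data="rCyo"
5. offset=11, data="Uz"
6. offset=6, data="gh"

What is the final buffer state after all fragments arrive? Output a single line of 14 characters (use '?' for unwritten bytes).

Answer: hDAtQrghoRsUzM

Derivation:
Fragment 1: offset=13 data="M" -> buffer=?????????????M
Fragment 2: offset=0 data="hDAtQ" -> buffer=hDAtQ????????M
Fragment 3: offset=9 data="Rs" -> buffer=hDAtQ????Rs??M
Fragment 4: offset=5 data="rCyo" -> buffer=hDAtQrCyoRs??M
Fragment 5: offset=11 data="Uz" -> buffer=hDAtQrCyoRsUzM
Fragment 6: offset=6 data="gh" -> buffer=hDAtQrghoRsUzM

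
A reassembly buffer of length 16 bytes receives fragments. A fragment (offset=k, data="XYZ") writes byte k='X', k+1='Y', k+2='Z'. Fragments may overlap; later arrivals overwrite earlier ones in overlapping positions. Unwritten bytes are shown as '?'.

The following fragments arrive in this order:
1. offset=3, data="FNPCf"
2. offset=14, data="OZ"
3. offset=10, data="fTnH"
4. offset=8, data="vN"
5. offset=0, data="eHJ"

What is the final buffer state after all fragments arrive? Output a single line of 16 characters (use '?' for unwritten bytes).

Fragment 1: offset=3 data="FNPCf" -> buffer=???FNPCf????????
Fragment 2: offset=14 data="OZ" -> buffer=???FNPCf??????OZ
Fragment 3: offset=10 data="fTnH" -> buffer=???FNPCf??fTnHOZ
Fragment 4: offset=8 data="vN" -> buffer=???FNPCfvNfTnHOZ
Fragment 5: offset=0 data="eHJ" -> buffer=eHJFNPCfvNfTnHOZ

Answer: eHJFNPCfvNfTnHOZ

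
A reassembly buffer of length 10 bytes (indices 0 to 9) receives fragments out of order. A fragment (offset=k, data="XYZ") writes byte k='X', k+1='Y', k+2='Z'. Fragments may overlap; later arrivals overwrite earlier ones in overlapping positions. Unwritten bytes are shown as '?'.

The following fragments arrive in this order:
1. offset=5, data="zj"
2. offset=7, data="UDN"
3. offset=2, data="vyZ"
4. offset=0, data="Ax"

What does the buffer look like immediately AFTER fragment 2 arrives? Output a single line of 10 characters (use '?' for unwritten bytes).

Fragment 1: offset=5 data="zj" -> buffer=?????zj???
Fragment 2: offset=7 data="UDN" -> buffer=?????zjUDN

Answer: ?????zjUDN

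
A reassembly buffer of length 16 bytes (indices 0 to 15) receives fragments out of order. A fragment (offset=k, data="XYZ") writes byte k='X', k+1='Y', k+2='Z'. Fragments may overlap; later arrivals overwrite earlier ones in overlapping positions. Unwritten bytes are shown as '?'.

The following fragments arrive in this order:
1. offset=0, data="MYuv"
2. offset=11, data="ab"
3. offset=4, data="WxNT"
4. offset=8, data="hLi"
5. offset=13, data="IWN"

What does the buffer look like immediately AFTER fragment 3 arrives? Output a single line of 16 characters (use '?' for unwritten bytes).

Fragment 1: offset=0 data="MYuv" -> buffer=MYuv????????????
Fragment 2: offset=11 data="ab" -> buffer=MYuv???????ab???
Fragment 3: offset=4 data="WxNT" -> buffer=MYuvWxNT???ab???

Answer: MYuvWxNT???ab???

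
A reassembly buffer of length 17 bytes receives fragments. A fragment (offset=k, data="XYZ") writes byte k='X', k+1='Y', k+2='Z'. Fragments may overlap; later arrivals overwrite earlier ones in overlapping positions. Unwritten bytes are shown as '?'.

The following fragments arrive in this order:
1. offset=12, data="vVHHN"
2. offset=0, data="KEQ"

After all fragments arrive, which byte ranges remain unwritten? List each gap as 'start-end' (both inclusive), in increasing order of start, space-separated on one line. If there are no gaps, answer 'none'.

Answer: 3-11

Derivation:
Fragment 1: offset=12 len=5
Fragment 2: offset=0 len=3
Gaps: 3-11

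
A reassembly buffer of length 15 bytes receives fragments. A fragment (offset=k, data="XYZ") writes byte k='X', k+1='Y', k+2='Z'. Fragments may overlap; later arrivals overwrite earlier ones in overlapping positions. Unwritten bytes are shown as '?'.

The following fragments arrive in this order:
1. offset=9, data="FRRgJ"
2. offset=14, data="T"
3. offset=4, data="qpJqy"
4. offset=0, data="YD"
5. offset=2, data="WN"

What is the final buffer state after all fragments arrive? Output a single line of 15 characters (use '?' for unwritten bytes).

Answer: YDWNqpJqyFRRgJT

Derivation:
Fragment 1: offset=9 data="FRRgJ" -> buffer=?????????FRRgJ?
Fragment 2: offset=14 data="T" -> buffer=?????????FRRgJT
Fragment 3: offset=4 data="qpJqy" -> buffer=????qpJqyFRRgJT
Fragment 4: offset=0 data="YD" -> buffer=YD??qpJqyFRRgJT
Fragment 5: offset=2 data="WN" -> buffer=YDWNqpJqyFRRgJT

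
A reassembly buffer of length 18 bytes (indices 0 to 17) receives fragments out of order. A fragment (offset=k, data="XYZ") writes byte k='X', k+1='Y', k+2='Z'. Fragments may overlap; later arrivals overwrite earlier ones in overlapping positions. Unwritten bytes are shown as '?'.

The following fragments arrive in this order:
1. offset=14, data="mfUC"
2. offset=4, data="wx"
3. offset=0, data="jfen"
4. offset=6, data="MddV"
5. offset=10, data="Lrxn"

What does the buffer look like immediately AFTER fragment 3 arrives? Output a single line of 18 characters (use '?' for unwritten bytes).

Fragment 1: offset=14 data="mfUC" -> buffer=??????????????mfUC
Fragment 2: offset=4 data="wx" -> buffer=????wx????????mfUC
Fragment 3: offset=0 data="jfen" -> buffer=jfenwx????????mfUC

Answer: jfenwx????????mfUC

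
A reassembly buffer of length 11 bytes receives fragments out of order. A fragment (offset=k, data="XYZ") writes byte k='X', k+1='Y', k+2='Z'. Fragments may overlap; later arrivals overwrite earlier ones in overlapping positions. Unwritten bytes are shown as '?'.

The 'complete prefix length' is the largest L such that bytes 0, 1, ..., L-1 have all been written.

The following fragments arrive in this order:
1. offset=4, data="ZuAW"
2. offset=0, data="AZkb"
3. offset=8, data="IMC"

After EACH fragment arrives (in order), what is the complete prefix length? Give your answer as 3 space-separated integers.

Fragment 1: offset=4 data="ZuAW" -> buffer=????ZuAW??? -> prefix_len=0
Fragment 2: offset=0 data="AZkb" -> buffer=AZkbZuAW??? -> prefix_len=8
Fragment 3: offset=8 data="IMC" -> buffer=AZkbZuAWIMC -> prefix_len=11

Answer: 0 8 11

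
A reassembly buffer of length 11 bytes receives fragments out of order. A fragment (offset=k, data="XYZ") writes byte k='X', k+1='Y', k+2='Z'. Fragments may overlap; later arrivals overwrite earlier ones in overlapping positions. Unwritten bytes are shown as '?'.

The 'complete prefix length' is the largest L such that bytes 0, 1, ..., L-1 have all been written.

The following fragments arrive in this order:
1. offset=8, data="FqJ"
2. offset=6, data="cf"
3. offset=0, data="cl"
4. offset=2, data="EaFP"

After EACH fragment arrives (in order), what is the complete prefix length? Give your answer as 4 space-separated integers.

Answer: 0 0 2 11

Derivation:
Fragment 1: offset=8 data="FqJ" -> buffer=????????FqJ -> prefix_len=0
Fragment 2: offset=6 data="cf" -> buffer=??????cfFqJ -> prefix_len=0
Fragment 3: offset=0 data="cl" -> buffer=cl????cfFqJ -> prefix_len=2
Fragment 4: offset=2 data="EaFP" -> buffer=clEaFPcfFqJ -> prefix_len=11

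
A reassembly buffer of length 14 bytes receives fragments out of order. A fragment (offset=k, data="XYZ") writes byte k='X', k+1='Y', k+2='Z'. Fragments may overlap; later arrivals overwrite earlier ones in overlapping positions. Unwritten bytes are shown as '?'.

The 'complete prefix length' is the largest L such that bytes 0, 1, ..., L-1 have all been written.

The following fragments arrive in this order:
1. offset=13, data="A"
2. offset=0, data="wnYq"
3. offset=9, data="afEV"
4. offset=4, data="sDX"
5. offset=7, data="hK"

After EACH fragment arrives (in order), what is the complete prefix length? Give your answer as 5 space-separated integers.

Fragment 1: offset=13 data="A" -> buffer=?????????????A -> prefix_len=0
Fragment 2: offset=0 data="wnYq" -> buffer=wnYq?????????A -> prefix_len=4
Fragment 3: offset=9 data="afEV" -> buffer=wnYq?????afEVA -> prefix_len=4
Fragment 4: offset=4 data="sDX" -> buffer=wnYqsDX??afEVA -> prefix_len=7
Fragment 5: offset=7 data="hK" -> buffer=wnYqsDXhKafEVA -> prefix_len=14

Answer: 0 4 4 7 14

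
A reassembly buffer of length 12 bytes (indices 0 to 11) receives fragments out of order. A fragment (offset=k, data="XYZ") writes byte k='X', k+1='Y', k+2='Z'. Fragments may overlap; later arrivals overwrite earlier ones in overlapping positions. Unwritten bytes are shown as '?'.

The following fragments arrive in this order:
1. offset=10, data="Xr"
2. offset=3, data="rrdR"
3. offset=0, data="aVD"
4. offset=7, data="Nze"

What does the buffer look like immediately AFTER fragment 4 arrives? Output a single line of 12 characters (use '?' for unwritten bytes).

Fragment 1: offset=10 data="Xr" -> buffer=??????????Xr
Fragment 2: offset=3 data="rrdR" -> buffer=???rrdR???Xr
Fragment 3: offset=0 data="aVD" -> buffer=aVDrrdR???Xr
Fragment 4: offset=7 data="Nze" -> buffer=aVDrrdRNzeXr

Answer: aVDrrdRNzeXr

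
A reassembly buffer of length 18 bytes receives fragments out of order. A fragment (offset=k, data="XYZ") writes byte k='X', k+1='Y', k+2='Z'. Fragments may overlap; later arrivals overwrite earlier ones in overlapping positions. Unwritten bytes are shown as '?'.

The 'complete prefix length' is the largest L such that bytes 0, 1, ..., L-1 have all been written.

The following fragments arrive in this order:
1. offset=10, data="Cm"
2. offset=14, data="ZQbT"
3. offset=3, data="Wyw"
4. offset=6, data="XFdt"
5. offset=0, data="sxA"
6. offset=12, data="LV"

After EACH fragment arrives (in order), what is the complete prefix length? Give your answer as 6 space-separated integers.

Answer: 0 0 0 0 12 18

Derivation:
Fragment 1: offset=10 data="Cm" -> buffer=??????????Cm?????? -> prefix_len=0
Fragment 2: offset=14 data="ZQbT" -> buffer=??????????Cm??ZQbT -> prefix_len=0
Fragment 3: offset=3 data="Wyw" -> buffer=???Wyw????Cm??ZQbT -> prefix_len=0
Fragment 4: offset=6 data="XFdt" -> buffer=???WywXFdtCm??ZQbT -> prefix_len=0
Fragment 5: offset=0 data="sxA" -> buffer=sxAWywXFdtCm??ZQbT -> prefix_len=12
Fragment 6: offset=12 data="LV" -> buffer=sxAWywXFdtCmLVZQbT -> prefix_len=18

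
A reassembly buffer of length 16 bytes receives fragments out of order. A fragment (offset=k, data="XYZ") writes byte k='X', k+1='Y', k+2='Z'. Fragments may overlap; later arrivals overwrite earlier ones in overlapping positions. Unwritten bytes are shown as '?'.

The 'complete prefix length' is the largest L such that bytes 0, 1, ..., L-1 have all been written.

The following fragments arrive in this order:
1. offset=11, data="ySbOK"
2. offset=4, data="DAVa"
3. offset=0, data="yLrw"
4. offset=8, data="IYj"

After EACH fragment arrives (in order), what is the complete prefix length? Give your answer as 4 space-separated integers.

Fragment 1: offset=11 data="ySbOK" -> buffer=???????????ySbOK -> prefix_len=0
Fragment 2: offset=4 data="DAVa" -> buffer=????DAVa???ySbOK -> prefix_len=0
Fragment 3: offset=0 data="yLrw" -> buffer=yLrwDAVa???ySbOK -> prefix_len=8
Fragment 4: offset=8 data="IYj" -> buffer=yLrwDAVaIYjySbOK -> prefix_len=16

Answer: 0 0 8 16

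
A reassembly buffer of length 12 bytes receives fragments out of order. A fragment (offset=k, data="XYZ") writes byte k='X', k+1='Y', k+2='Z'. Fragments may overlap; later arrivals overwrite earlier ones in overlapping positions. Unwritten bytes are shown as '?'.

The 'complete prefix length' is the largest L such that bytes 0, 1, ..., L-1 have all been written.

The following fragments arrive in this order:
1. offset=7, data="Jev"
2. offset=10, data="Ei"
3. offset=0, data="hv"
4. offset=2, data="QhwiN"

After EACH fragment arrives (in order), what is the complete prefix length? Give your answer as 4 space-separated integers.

Fragment 1: offset=7 data="Jev" -> buffer=???????Jev?? -> prefix_len=0
Fragment 2: offset=10 data="Ei" -> buffer=???????JevEi -> prefix_len=0
Fragment 3: offset=0 data="hv" -> buffer=hv?????JevEi -> prefix_len=2
Fragment 4: offset=2 data="QhwiN" -> buffer=hvQhwiNJevEi -> prefix_len=12

Answer: 0 0 2 12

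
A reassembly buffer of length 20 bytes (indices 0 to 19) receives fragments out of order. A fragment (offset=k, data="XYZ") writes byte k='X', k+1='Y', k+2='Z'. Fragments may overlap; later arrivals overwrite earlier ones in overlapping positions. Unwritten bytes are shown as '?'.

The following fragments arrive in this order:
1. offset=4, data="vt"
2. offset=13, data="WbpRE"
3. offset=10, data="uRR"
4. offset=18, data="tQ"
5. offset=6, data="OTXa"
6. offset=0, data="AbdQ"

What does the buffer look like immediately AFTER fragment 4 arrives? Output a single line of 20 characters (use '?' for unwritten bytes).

Answer: ????vt????uRRWbpREtQ

Derivation:
Fragment 1: offset=4 data="vt" -> buffer=????vt??????????????
Fragment 2: offset=13 data="WbpRE" -> buffer=????vt???????WbpRE??
Fragment 3: offset=10 data="uRR" -> buffer=????vt????uRRWbpRE??
Fragment 4: offset=18 data="tQ" -> buffer=????vt????uRRWbpREtQ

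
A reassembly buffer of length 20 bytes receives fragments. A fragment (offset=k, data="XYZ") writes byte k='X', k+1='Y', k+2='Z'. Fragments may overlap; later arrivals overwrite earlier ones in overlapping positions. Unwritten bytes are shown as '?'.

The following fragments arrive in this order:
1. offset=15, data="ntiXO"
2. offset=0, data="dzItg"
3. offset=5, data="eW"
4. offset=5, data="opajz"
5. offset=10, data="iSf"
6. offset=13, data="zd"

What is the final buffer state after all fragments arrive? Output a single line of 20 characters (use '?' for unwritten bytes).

Answer: dzItgopajziSfzdntiXO

Derivation:
Fragment 1: offset=15 data="ntiXO" -> buffer=???????????????ntiXO
Fragment 2: offset=0 data="dzItg" -> buffer=dzItg??????????ntiXO
Fragment 3: offset=5 data="eW" -> buffer=dzItgeW????????ntiXO
Fragment 4: offset=5 data="opajz" -> buffer=dzItgopajz?????ntiXO
Fragment 5: offset=10 data="iSf" -> buffer=dzItgopajziSf??ntiXO
Fragment 6: offset=13 data="zd" -> buffer=dzItgopajziSfzdntiXO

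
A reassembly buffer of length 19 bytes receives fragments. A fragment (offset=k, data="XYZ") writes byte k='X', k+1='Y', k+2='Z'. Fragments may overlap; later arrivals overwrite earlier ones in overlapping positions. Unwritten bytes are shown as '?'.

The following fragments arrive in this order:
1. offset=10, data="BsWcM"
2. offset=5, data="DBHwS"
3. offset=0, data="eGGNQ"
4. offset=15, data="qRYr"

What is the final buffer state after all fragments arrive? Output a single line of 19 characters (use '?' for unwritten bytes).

Answer: eGGNQDBHwSBsWcMqRYr

Derivation:
Fragment 1: offset=10 data="BsWcM" -> buffer=??????????BsWcM????
Fragment 2: offset=5 data="DBHwS" -> buffer=?????DBHwSBsWcM????
Fragment 3: offset=0 data="eGGNQ" -> buffer=eGGNQDBHwSBsWcM????
Fragment 4: offset=15 data="qRYr" -> buffer=eGGNQDBHwSBsWcMqRYr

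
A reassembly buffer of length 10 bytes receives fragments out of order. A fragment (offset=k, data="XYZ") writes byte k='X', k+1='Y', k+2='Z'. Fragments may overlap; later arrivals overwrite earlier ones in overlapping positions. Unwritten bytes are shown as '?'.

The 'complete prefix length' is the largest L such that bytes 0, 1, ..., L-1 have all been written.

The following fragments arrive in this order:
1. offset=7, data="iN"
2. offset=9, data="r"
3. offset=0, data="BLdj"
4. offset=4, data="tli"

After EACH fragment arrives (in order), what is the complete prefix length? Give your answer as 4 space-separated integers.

Fragment 1: offset=7 data="iN" -> buffer=???????iN? -> prefix_len=0
Fragment 2: offset=9 data="r" -> buffer=???????iNr -> prefix_len=0
Fragment 3: offset=0 data="BLdj" -> buffer=BLdj???iNr -> prefix_len=4
Fragment 4: offset=4 data="tli" -> buffer=BLdjtliiNr -> prefix_len=10

Answer: 0 0 4 10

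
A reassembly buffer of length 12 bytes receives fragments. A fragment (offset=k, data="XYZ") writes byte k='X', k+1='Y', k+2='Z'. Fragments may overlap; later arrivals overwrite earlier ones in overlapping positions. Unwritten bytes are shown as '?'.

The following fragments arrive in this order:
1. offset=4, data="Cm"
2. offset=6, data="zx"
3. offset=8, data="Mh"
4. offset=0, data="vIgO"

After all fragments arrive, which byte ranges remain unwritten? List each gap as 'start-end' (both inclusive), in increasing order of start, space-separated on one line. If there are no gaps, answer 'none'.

Fragment 1: offset=4 len=2
Fragment 2: offset=6 len=2
Fragment 3: offset=8 len=2
Fragment 4: offset=0 len=4
Gaps: 10-11

Answer: 10-11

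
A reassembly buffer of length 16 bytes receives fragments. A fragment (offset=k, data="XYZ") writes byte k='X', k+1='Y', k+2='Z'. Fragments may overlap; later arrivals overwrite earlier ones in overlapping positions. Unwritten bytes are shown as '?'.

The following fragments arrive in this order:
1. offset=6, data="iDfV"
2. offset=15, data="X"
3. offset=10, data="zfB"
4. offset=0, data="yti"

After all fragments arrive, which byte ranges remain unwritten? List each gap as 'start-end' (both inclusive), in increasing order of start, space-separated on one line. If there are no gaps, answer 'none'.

Answer: 3-5 13-14

Derivation:
Fragment 1: offset=6 len=4
Fragment 2: offset=15 len=1
Fragment 3: offset=10 len=3
Fragment 4: offset=0 len=3
Gaps: 3-5 13-14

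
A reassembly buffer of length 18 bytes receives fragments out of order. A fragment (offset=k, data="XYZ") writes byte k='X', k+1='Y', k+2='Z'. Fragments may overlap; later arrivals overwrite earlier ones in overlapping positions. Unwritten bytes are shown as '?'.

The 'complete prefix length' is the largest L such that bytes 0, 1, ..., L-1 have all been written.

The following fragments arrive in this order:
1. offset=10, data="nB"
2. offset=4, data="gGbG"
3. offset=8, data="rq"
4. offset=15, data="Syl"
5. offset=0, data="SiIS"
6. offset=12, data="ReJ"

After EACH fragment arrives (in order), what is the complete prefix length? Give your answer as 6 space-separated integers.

Fragment 1: offset=10 data="nB" -> buffer=??????????nB?????? -> prefix_len=0
Fragment 2: offset=4 data="gGbG" -> buffer=????gGbG??nB?????? -> prefix_len=0
Fragment 3: offset=8 data="rq" -> buffer=????gGbGrqnB?????? -> prefix_len=0
Fragment 4: offset=15 data="Syl" -> buffer=????gGbGrqnB???Syl -> prefix_len=0
Fragment 5: offset=0 data="SiIS" -> buffer=SiISgGbGrqnB???Syl -> prefix_len=12
Fragment 6: offset=12 data="ReJ" -> buffer=SiISgGbGrqnBReJSyl -> prefix_len=18

Answer: 0 0 0 0 12 18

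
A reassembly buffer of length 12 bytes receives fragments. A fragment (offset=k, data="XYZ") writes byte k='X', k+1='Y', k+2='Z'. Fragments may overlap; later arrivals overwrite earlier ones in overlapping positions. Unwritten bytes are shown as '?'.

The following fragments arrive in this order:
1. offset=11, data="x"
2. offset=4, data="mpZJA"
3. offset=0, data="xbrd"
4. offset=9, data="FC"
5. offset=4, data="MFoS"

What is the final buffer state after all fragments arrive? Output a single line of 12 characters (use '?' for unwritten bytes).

Answer: xbrdMFoSAFCx

Derivation:
Fragment 1: offset=11 data="x" -> buffer=???????????x
Fragment 2: offset=4 data="mpZJA" -> buffer=????mpZJA??x
Fragment 3: offset=0 data="xbrd" -> buffer=xbrdmpZJA??x
Fragment 4: offset=9 data="FC" -> buffer=xbrdmpZJAFCx
Fragment 5: offset=4 data="MFoS" -> buffer=xbrdMFoSAFCx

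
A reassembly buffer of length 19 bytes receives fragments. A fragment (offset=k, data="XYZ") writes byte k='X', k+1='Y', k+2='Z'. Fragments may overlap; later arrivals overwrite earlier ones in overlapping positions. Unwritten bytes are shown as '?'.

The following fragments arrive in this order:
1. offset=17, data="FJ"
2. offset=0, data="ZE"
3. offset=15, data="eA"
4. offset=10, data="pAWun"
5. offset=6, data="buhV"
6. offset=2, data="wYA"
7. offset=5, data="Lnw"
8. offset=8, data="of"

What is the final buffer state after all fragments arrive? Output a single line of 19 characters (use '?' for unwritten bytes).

Fragment 1: offset=17 data="FJ" -> buffer=?????????????????FJ
Fragment 2: offset=0 data="ZE" -> buffer=ZE???????????????FJ
Fragment 3: offset=15 data="eA" -> buffer=ZE?????????????eAFJ
Fragment 4: offset=10 data="pAWun" -> buffer=ZE????????pAWuneAFJ
Fragment 5: offset=6 data="buhV" -> buffer=ZE????buhVpAWuneAFJ
Fragment 6: offset=2 data="wYA" -> buffer=ZEwYA?buhVpAWuneAFJ
Fragment 7: offset=5 data="Lnw" -> buffer=ZEwYALnwhVpAWuneAFJ
Fragment 8: offset=8 data="of" -> buffer=ZEwYALnwofpAWuneAFJ

Answer: ZEwYALnwofpAWuneAFJ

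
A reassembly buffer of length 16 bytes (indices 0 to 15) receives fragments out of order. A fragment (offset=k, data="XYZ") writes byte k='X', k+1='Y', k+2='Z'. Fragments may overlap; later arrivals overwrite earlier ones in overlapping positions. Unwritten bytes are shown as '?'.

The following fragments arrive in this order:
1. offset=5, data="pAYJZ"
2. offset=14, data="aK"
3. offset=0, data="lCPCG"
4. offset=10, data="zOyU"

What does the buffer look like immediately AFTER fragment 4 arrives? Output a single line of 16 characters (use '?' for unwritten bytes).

Fragment 1: offset=5 data="pAYJZ" -> buffer=?????pAYJZ??????
Fragment 2: offset=14 data="aK" -> buffer=?????pAYJZ????aK
Fragment 3: offset=0 data="lCPCG" -> buffer=lCPCGpAYJZ????aK
Fragment 4: offset=10 data="zOyU" -> buffer=lCPCGpAYJZzOyUaK

Answer: lCPCGpAYJZzOyUaK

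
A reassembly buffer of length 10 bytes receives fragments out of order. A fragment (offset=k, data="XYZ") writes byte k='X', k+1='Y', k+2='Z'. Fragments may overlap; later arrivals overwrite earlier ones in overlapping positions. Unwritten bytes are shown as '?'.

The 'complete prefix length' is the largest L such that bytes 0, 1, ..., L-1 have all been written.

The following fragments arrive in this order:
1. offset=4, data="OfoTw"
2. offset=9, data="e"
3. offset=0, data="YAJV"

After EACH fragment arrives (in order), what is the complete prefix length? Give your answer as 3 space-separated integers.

Answer: 0 0 10

Derivation:
Fragment 1: offset=4 data="OfoTw" -> buffer=????OfoTw? -> prefix_len=0
Fragment 2: offset=9 data="e" -> buffer=????OfoTwe -> prefix_len=0
Fragment 3: offset=0 data="YAJV" -> buffer=YAJVOfoTwe -> prefix_len=10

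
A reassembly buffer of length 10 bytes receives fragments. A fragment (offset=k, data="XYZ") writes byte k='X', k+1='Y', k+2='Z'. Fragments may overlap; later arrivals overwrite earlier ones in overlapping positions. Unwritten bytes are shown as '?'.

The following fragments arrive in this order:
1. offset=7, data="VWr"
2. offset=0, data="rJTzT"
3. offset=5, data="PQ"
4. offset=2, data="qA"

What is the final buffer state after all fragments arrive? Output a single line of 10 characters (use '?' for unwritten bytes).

Fragment 1: offset=7 data="VWr" -> buffer=???????VWr
Fragment 2: offset=0 data="rJTzT" -> buffer=rJTzT??VWr
Fragment 3: offset=5 data="PQ" -> buffer=rJTzTPQVWr
Fragment 4: offset=2 data="qA" -> buffer=rJqATPQVWr

Answer: rJqATPQVWr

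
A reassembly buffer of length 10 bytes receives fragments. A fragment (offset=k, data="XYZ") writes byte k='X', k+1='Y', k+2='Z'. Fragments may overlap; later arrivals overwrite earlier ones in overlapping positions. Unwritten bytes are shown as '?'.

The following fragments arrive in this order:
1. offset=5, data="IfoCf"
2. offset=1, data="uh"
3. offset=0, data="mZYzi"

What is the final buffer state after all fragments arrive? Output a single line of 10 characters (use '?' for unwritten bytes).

Fragment 1: offset=5 data="IfoCf" -> buffer=?????IfoCf
Fragment 2: offset=1 data="uh" -> buffer=?uh??IfoCf
Fragment 3: offset=0 data="mZYzi" -> buffer=mZYziIfoCf

Answer: mZYziIfoCf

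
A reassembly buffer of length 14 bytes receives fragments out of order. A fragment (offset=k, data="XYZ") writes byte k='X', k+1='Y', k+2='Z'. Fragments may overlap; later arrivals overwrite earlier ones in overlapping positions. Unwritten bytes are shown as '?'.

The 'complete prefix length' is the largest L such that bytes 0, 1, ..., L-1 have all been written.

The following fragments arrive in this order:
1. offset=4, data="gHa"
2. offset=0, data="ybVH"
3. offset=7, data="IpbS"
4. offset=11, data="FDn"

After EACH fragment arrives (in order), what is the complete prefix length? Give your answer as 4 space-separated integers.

Answer: 0 7 11 14

Derivation:
Fragment 1: offset=4 data="gHa" -> buffer=????gHa??????? -> prefix_len=0
Fragment 2: offset=0 data="ybVH" -> buffer=ybVHgHa??????? -> prefix_len=7
Fragment 3: offset=7 data="IpbS" -> buffer=ybVHgHaIpbS??? -> prefix_len=11
Fragment 4: offset=11 data="FDn" -> buffer=ybVHgHaIpbSFDn -> prefix_len=14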